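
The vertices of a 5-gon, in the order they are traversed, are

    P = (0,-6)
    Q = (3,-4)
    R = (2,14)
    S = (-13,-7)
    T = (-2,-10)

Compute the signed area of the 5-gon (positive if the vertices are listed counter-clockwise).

182

Apply the shoelace (surveyor's) formula: 2A = Σ (x_i·y_{i+1} − x_{i+1}·y_i), indices taken mod 5.
Cross-terms: 18, 50, 168, 116, 12  ⇒  Σ = 364
Signed area = Σ/2 = 182 (positive ⇒ counter-clockwise traversal).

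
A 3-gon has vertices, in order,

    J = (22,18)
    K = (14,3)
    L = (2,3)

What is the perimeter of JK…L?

|JK| = √((-8)² + (-15)²) = √289 = 17
|KL| = √((-12)² + (0)²) = √144 = 12
|LJ| = √((20)² + (15)²) = √625 = 25
Perimeter = 17 + 12 + 25 = 54.

54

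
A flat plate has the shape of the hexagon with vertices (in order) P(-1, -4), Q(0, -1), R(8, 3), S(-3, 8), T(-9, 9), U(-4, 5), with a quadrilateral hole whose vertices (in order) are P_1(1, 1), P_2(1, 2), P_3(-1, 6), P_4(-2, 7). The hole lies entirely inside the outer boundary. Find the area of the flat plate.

Outer boundary:
Apply the surveyor's formula: 2A = Σ (x_i·y_{i+1} − x_{i+1}·y_i), indices taken mod 6.
Σ = (1) + (8) + (73) + (45) + (-9) + (21) = 139
Area = |Σ|/2 = 69.5.
Hole:
Apply the shoelace (surveyor's) formula: 2A = Σ (x_i·y_{i+1} − x_{i+1}·y_i), indices taken mod 4.
Σ = (1) + (8) + (5) + (-9) = 5
Area = |Σ|/2 = 2.5.
Net area = 69.5 − 2.5 = 67.

67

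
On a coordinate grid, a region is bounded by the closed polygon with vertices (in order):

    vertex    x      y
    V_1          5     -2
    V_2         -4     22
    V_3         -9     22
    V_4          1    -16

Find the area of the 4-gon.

Apply the shoelace (surveyor's) formula: 2A = Σ (x_i·y_{i+1} − x_{i+1}·y_i), indices taken mod 4.
Cross-terms: 102, 110, 122, 78  ⇒  Σ = 412
Area = |Σ|/2 = 206.

206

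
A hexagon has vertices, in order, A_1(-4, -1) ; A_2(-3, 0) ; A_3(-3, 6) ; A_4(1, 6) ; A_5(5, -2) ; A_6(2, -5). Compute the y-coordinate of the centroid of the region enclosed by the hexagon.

121/180

Apply Gauss's area formula. First the cross-terms c_i = x_i·y_{i+1} − x_{i+1}·y_i:
  -3, -18, -24, -32, -21, -22  ⇒  2A = -120, A = -60.
Then Σ (y_i + y_{i+1})·c_i = -242, so ȳ = -242 / (6·(-60)) = 121/180.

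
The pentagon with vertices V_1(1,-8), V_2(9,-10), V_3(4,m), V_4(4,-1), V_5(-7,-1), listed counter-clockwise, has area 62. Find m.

The doubled signed area Σ (x_i y_{i+1} − x_{i+1} y_i) is linear in m.
With m=0 it equals 144; the coefficient of m is 5 (from the two edges through V_3).
So 5·m + 144 = 2·62 = 124 ⇒ m = -4.

-4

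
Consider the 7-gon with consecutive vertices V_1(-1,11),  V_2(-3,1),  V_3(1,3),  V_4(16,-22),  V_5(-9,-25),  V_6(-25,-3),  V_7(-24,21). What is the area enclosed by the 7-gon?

1042

Apply the shoelace formula: 2A = Σ (x_i·y_{i+1} − x_{i+1}·y_i), indices taken mod 7.
Σ = (32) + (-10) + (-70) + (-598) + (-598) + (-597) + (-243) = -2084
Area = |Σ|/2 = 1042.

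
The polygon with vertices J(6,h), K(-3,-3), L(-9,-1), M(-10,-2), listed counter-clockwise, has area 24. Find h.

-10

Write out the shoelace sum; only the two edges meeting at J involve h:
2·Area = [((-10)·h − 6·(-2)) + (6·(-3) − (-3)·h)] + -16
       = -7·h + -22 = 48
⇒ h = -10.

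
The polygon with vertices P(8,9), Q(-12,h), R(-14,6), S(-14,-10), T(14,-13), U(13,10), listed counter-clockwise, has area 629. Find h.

The doubled signed area Σ (x_i y_{i+1} − x_{i+1} y_i) is linear in h.
With h=0 it equals 928; the coefficient of h is 22 (from the two edges through Q).
So 22·h + 928 = 2·629 = 1258 ⇒ h = 15.

15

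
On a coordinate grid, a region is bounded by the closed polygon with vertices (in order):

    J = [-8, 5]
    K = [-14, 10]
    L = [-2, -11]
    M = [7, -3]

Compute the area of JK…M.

129

Apply the shoelace formula: 2A = Σ (x_i·y_{i+1} − x_{i+1}·y_i), indices taken mod 4.
Cross-terms: -10, 174, 83, 11  ⇒  Σ = 258
Area = |Σ|/2 = 129.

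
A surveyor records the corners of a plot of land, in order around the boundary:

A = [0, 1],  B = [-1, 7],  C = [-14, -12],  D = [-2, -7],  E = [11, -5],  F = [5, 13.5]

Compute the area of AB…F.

225.25

A→B: (0)(7) − (-1)(1) = 1
B→C: (-1)(-12) − (-14)(7) = 110
C→D: (-14)(-7) − (-2)(-12) = 74
D→E: (-2)(-5) − (11)(-7) = 87
E→F: (11)(13.5) − (5)(-5) = 173.5
F→A: (5)(1) − (0)(13.5) = 5
Σ = 450.5
Area = |Σ|/2 = 225.25.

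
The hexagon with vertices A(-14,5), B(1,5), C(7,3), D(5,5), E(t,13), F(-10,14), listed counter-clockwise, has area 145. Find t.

4

Write out the shoelace sum; only the two edges meeting at E involve t:
2·Area = [(5·13 − t·5) + (t·14 − (-10)·13)] + 59
       = 9·t + 254 = 290
⇒ t = 4.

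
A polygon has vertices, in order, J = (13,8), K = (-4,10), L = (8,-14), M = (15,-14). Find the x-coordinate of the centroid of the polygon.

2012/269

Apply the shoelace (surveyor's) formula. First the cross-terms c_i = x_i·y_{i+1} − x_{i+1}·y_i:
  162, -24, 98, 302  ⇒  2A = 538, A = 269.
Then Σ (x_i + x_{i+1})·c_i = 12072, so x̄ = 12072 / (6·269) = 2012/269.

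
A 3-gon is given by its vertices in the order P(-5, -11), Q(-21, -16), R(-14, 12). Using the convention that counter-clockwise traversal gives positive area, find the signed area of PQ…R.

-206.5

P→Q: (-5)(-16) − (-21)(-11) = -151
Q→R: (-21)(12) − (-14)(-16) = -476
R→P: (-14)(-11) − (-5)(12) = 214
Σ = -413
Signed area = Σ/2 = -206.5 (negative ⇒ clockwise traversal).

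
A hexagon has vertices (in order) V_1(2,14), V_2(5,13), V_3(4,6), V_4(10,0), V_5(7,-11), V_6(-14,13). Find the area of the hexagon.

260.5

Apply the shoelace formula: 2A = Σ (x_i·y_{i+1} − x_{i+1}·y_i), indices taken mod 6.
Σ = (-44) + (-22) + (-60) + (-110) + (-63) + (-222) = -521
Area = |Σ|/2 = 260.5.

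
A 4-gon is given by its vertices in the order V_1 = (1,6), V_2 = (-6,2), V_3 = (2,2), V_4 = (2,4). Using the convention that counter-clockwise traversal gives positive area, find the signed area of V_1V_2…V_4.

Σ = (38) + (-16) + (4) + (8) = 34
Signed area = Σ/2 = 17 (positive ⇒ counter-clockwise traversal).

17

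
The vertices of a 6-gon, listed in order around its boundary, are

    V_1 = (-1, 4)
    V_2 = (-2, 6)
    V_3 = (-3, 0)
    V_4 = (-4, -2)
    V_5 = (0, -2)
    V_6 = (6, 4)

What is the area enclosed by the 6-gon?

Apply the surveyor's formula: 2A = Σ (x_i·y_{i+1} − x_{i+1}·y_i), indices taken mod 6.
Σ = (2) + (18) + (6) + (8) + (12) + (28) = 74
Area = |Σ|/2 = 37.

37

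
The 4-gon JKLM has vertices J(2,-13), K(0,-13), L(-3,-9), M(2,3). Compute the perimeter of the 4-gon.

|JK| = √((-2)² + (0)²) = √4 = 2
|KL| = √((-3)² + (4)²) = √25 = 5
|LM| = √((5)² + (12)²) = √169 = 13
|MJ| = √((0)² + (-16)²) = √256 = 16
Perimeter = 2 + 5 + 13 + 16 = 36.

36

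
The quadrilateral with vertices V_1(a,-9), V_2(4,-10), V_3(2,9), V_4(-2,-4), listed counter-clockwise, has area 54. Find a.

Write out the shoelace sum; only the two edges meeting at V_1 involve a:
2·Area = [((-2)·(-9) − a·(-4)) + (a·(-10) − 4·(-9))] + 66
       = -6·a + 120 = 108
⇒ a = 2.

2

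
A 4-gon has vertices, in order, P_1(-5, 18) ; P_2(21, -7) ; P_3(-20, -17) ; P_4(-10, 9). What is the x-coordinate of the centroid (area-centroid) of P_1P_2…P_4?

Apply the shoelace (surveyor's) formula. First the cross-terms c_i = x_i·y_{i+1} − x_{i+1}·y_i:
  -343, -497, -350, -135  ⇒  2A = -1325, A = -662.5.
Then Σ (x_i + x_{i+1})·c_i = 6540, so x̄ = 6540 / (6·(-662.5)) = -436/265.

-436/265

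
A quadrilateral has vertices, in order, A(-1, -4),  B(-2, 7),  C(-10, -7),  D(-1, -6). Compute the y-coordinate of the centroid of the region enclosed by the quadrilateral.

-119/60

Apply the shoelace formula. First the cross-terms c_i = x_i·y_{i+1} − x_{i+1}·y_i:
  -15, 84, 53, -2  ⇒  2A = 120, A = 60.
Then Σ (y_i + y_{i+1})·c_i = -714, so ȳ = -714 / (6·60) = -119/60.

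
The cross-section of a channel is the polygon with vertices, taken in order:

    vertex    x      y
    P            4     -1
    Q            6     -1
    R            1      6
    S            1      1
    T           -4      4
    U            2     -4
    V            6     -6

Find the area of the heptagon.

Σ = (2) + (37) + (-5) + (8) + (8) + (12) + (18) = 80
Area = |Σ|/2 = 40.

40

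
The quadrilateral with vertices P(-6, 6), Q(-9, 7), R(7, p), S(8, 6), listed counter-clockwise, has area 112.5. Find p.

The doubled signed area Σ (x_i y_{i+1} − x_{i+1} y_i) is linear in p.
With p=0 it equals 89; the coefficient of p is -17 (from the two edges through R).
So -17·p + 89 = 2·112.5 = 225 ⇒ p = -8.

-8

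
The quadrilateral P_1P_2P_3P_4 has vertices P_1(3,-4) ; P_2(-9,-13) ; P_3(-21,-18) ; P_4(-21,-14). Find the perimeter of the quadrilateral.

|P_1P_2| = √((-12)² + (-9)²) = √225 = 15
|P_2P_3| = √((-12)² + (-5)²) = √169 = 13
|P_3P_4| = √((0)² + (4)²) = √16 = 4
|P_4P_1| = √((24)² + (10)²) = √676 = 26
Perimeter = 15 + 13 + 4 + 26 = 58.

58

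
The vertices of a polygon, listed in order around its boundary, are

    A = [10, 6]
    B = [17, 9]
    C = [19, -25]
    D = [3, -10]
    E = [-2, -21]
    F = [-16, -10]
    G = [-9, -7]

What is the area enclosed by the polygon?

Apply the shoelace formula: 2A = Σ (x_i·y_{i+1} − x_{i+1}·y_i), indices taken mod 7.
Σ = (-12) + (-596) + (-115) + (-83) + (-316) + (22) + (16) = -1084
Area = |Σ|/2 = 542.

542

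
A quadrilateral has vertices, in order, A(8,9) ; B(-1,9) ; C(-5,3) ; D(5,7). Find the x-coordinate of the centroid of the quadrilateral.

86/93

Apply the shoelace (surveyor's) formula. First the cross-terms c_i = x_i·y_{i+1} − x_{i+1}·y_i:
  81, 42, -50, -11  ⇒  2A = 62, A = 31.
Then Σ (x_i + x_{i+1})·c_i = 172, so x̄ = 172 / (6·31) = 86/93.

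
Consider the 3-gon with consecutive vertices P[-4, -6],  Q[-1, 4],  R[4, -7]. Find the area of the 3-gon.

Apply the shoelace formula: 2A = Σ (x_i·y_{i+1} − x_{i+1}·y_i), indices taken mod 3.
Cross-terms: -22, -9, -52  ⇒  Σ = -83
Area = |Σ|/2 = 41.5.

41.5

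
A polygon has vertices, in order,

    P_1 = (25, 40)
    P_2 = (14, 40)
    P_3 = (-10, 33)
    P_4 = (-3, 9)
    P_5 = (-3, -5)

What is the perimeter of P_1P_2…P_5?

128

|P_1P_2| = √((-11)² + (0)²) = √121 = 11
|P_2P_3| = √((-24)² + (-7)²) = √625 = 25
|P_3P_4| = √((7)² + (-24)²) = √625 = 25
|P_4P_5| = √((0)² + (-14)²) = √196 = 14
|P_5P_1| = √((28)² + (45)²) = √2809 = 53
Perimeter = 11 + 25 + 25 + 14 + 53 = 128.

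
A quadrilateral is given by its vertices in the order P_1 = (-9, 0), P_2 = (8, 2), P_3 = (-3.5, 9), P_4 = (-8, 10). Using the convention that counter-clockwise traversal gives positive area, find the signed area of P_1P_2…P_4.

Apply the shoelace formula: 2A = Σ (x_i·y_{i+1} − x_{i+1}·y_i), indices taken mod 4.
Σ = (-18) + (79) + (37) + (90) = 188
Signed area = Σ/2 = 94 (positive ⇒ counter-clockwise traversal).

94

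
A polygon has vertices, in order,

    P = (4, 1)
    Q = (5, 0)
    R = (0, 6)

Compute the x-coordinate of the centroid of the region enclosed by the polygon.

3

Apply the shoelace (surveyor's) formula. First the cross-terms c_i = x_i·y_{i+1} − x_{i+1}·y_i:
  -5, 30, -24  ⇒  2A = 1, A = 0.5.
Then Σ (x_i + x_{i+1})·c_i = 9, so x̄ = 9 / (6·0.5) = 3.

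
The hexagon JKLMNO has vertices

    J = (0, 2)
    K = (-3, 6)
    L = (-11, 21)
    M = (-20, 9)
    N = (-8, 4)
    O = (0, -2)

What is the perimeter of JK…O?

64

|JK| = √((-3)² + (4)²) = √25 = 5
|KL| = √((-8)² + (15)²) = √289 = 17
|LM| = √((-9)² + (-12)²) = √225 = 15
|MN| = √((12)² + (-5)²) = √169 = 13
|NO| = √((8)² + (-6)²) = √100 = 10
|OJ| = √((0)² + (4)²) = √16 = 4
Perimeter = 5 + 17 + 15 + 13 + 10 + 4 = 64.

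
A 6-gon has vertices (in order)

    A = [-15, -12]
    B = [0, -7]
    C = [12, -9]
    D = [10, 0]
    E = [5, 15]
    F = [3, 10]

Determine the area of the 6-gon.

Apply the surveyor's formula: 2A = Σ (x_i·y_{i+1} − x_{i+1}·y_i), indices taken mod 6.
Cross-terms: 105, 84, 90, 150, 5, 114  ⇒  Σ = 548
Area = |Σ|/2 = 274.

274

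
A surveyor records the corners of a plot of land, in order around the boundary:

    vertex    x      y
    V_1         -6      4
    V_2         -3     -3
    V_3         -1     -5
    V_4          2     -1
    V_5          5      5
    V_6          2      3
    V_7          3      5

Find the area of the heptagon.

Apply the shoelace (surveyor's) formula: 2A = Σ (x_i·y_{i+1} − x_{i+1}·y_i), indices taken mod 7.
V_1→V_2: (-6)(-3) − (-3)(4) = 30
V_2→V_3: (-3)(-5) − (-1)(-3) = 12
V_3→V_4: (-1)(-1) − (2)(-5) = 11
V_4→V_5: (2)(5) − (5)(-1) = 15
V_5→V_6: (5)(3) − (2)(5) = 5
V_6→V_7: (2)(5) − (3)(3) = 1
V_7→V_1: (3)(4) − (-6)(5) = 42
Σ = 116
Area = |Σ|/2 = 58.

58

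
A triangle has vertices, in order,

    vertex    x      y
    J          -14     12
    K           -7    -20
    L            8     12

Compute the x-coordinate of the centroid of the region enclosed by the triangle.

-13/3

Apply Gauss's area formula. First the cross-terms c_i = x_i·y_{i+1} − x_{i+1}·y_i:
  364, 76, 264  ⇒  2A = 704, A = 352.
Then Σ (x_i + x_{i+1})·c_i = -9152, so x̄ = -9152 / (6·352) = -13/3.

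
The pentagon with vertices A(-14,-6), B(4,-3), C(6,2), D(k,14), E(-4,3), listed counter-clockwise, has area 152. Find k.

6

The doubled signed area Σ (x_i y_{i+1} − x_{i+1} y_i) is linear in k.
With k=0 it equals 298; the coefficient of k is 1 (from the two edges through D).
So 1·k + 298 = 2·152 = 304 ⇒ k = 6.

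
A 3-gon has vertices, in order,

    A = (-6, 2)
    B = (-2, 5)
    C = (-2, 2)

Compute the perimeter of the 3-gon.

12

|AB| = √((4)² + (3)²) = √25 = 5
|BC| = √((0)² + (-3)²) = √9 = 3
|CA| = √((-4)² + (0)²) = √16 = 4
Perimeter = 5 + 3 + 4 = 12.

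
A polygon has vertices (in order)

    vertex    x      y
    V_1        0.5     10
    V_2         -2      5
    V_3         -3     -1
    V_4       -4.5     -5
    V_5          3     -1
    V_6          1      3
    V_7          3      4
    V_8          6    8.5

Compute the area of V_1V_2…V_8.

V_1→V_2: (0.5)(5) − (-2)(10) = 22.5
V_2→V_3: (-2)(-1) − (-3)(5) = 17
V_3→V_4: (-3)(-5) − (-4.5)(-1) = 10.5
V_4→V_5: (-4.5)(-1) − (3)(-5) = 19.5
V_5→V_6: (3)(3) − (1)(-1) = 10
V_6→V_7: (1)(4) − (3)(3) = -5
V_7→V_8: (3)(8.5) − (6)(4) = 1.5
V_8→V_1: (6)(10) − (0.5)(8.5) = 55.75
Σ = 131.75
Area = |Σ|/2 = 65.875.

65.875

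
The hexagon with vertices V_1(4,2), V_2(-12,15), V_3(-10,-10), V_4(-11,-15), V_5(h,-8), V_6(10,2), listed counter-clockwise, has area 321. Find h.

4

The doubled signed area Σ (x_i y_{i+1} − x_{i+1} y_i) is linear in h.
With h=0 it equals 574; the coefficient of h is 17 (from the two edges through V_5).
So 17·h + 574 = 2·321 = 642 ⇒ h = 4.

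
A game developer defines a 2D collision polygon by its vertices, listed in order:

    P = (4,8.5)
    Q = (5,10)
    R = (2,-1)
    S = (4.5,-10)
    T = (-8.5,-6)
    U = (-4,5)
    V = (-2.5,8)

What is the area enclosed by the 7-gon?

147.125

Σ = (-2.5) + (-25) + (-15.5) + (-112) + (-66.5) + (-19.5) + (-53.25) = -294.25
Area = |Σ|/2 = 147.125.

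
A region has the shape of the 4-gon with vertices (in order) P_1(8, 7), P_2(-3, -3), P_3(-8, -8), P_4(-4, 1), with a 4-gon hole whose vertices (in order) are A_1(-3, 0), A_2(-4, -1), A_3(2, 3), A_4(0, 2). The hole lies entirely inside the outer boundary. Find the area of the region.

38

Outer boundary:
Apply the surveyor's formula: 2A = Σ (x_i·y_{i+1} − x_{i+1}·y_i), indices taken mod 4.
Σ = (-3) + (0) + (-40) + (-36) = -79
Area = |Σ|/2 = 39.5.
Hole:
Apply the surveyor's formula: 2A = Σ (x_i·y_{i+1} − x_{i+1}·y_i), indices taken mod 4.
Cross-terms: 3, -10, 4, 6  ⇒  Σ = 3
Area = |Σ|/2 = 1.5.
Net area = 39.5 − 1.5 = 38.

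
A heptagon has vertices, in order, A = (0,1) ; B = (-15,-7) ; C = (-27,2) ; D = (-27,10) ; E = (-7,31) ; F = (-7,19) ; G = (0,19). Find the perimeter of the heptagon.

106

|AB| = √((-15)² + (-8)²) = √289 = 17
|BC| = √((-12)² + (9)²) = √225 = 15
|CD| = √((0)² + (8)²) = √64 = 8
|DE| = √((20)² + (21)²) = √841 = 29
|EF| = √((0)² + (-12)²) = √144 = 12
|FG| = √((7)² + (0)²) = √49 = 7
|GA| = √((0)² + (-18)²) = √324 = 18
Perimeter = 17 + 15 + 8 + 29 + 12 + 7 + 18 = 106.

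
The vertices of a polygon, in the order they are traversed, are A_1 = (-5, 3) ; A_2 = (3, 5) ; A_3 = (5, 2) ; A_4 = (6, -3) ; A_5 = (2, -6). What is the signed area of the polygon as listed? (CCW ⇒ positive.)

Apply the surveyor's formula: 2A = Σ (x_i·y_{i+1} − x_{i+1}·y_i), indices taken mod 5.
Σ = (-34) + (-19) + (-27) + (-30) + (-24) = -134
Signed area = Σ/2 = -67 (negative ⇒ clockwise traversal).

-67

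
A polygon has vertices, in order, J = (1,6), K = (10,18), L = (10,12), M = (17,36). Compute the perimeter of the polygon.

80

|JK| = √((9)² + (12)²) = √225 = 15
|KL| = √((0)² + (-6)²) = √36 = 6
|LM| = √((7)² + (24)²) = √625 = 25
|MJ| = √((-16)² + (-30)²) = √1156 = 34
Perimeter = 15 + 6 + 25 + 34 = 80.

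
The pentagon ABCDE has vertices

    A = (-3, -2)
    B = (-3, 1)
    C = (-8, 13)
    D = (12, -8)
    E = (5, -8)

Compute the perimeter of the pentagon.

62

|AB| = √((0)² + (3)²) = √9 = 3
|BC| = √((-5)² + (12)²) = √169 = 13
|CD| = √((20)² + (-21)²) = √841 = 29
|DE| = √((-7)² + (0)²) = √49 = 7
|EA| = √((-8)² + (6)²) = √100 = 10
Perimeter = 3 + 13 + 29 + 7 + 10 = 62.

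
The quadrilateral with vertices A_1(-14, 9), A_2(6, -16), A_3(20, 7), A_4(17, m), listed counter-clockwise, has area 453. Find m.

10

The doubled signed area Σ (x_i y_{i+1} − x_{i+1} y_i) is linear in m.
With m=0 it equals 566; the coefficient of m is 34 (from the two edges through A_4).
So 34·m + 566 = 2·453 = 906 ⇒ m = 10.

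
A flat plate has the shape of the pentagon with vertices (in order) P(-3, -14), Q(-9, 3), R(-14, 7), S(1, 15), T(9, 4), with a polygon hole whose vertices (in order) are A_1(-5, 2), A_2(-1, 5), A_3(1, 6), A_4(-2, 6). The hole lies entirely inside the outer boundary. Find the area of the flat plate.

304

Outer boundary:
P→Q: (-3)(3) − (-9)(-14) = -135
Q→R: (-9)(7) − (-14)(3) = -21
R→S: (-14)(15) − (1)(7) = -217
S→T: (1)(4) − (9)(15) = -131
T→P: (9)(-14) − (-3)(4) = -114
Σ = -618
Area = |Σ|/2 = 309.
Hole:
Apply the surveyor's formula: 2A = Σ (x_i·y_{i+1} − x_{i+1}·y_i), indices taken mod 4.
A_1→A_2: (-5)(5) − (-1)(2) = -23
A_2→A_3: (-1)(6) − (1)(5) = -11
A_3→A_4: (1)(6) − (-2)(6) = 18
A_4→A_1: (-2)(2) − (-5)(6) = 26
Σ = 10
Area = |Σ|/2 = 5.
Net area = 309 − 5 = 304.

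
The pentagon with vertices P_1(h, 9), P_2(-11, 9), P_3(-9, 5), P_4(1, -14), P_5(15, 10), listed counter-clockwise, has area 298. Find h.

5

Write out the shoelace sum; only the two edges meeting at P_1 involve h:
2·Area = [(15·9 − h·10) + (h·9 − (-11)·9)] + 367
       = -1·h + 601 = 596
⇒ h = 5.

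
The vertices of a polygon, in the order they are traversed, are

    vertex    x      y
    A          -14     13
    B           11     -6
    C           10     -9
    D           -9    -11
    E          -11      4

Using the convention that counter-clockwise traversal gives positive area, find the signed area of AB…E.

Apply the shoelace (surveyor's) formula: 2A = Σ (x_i·y_{i+1} − x_{i+1}·y_i), indices taken mod 5.
Σ = (-59) + (-39) + (-191) + (-157) + (-87) = -533
Signed area = Σ/2 = -266.5 (negative ⇒ clockwise traversal).

-266.5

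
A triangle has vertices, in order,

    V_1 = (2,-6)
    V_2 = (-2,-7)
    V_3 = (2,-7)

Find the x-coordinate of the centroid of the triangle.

2/3

Apply Gauss's area formula. First the cross-terms c_i = x_i·y_{i+1} − x_{i+1}·y_i:
  -26, 28, 2  ⇒  2A = 4, A = 2.
Then Σ (x_i + x_{i+1})·c_i = 8, so x̄ = 8 / (6·2) = 2/3.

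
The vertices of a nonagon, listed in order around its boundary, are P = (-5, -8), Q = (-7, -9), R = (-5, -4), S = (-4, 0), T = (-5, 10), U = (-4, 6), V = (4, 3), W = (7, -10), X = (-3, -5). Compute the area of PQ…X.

118.5

Σ = (-11) + (-17) + (-16) + (-40) + (10) + (-36) + (-61) + (-65) + (-1) = -237
Area = |Σ|/2 = 118.5.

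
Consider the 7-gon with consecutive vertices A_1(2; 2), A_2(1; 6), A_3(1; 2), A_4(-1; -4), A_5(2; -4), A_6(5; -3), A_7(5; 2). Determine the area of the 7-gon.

A_1→A_2: (2)(6) − (1)(2) = 10
A_2→A_3: (1)(2) − (1)(6) = -4
A_3→A_4: (1)(-4) − (-1)(2) = -2
A_4→A_5: (-1)(-4) − (2)(-4) = 12
A_5→A_6: (2)(-3) − (5)(-4) = 14
A_6→A_7: (5)(2) − (5)(-3) = 25
A_7→A_1: (5)(2) − (2)(2) = 6
Σ = 61
Area = |Σ|/2 = 30.5.

30.5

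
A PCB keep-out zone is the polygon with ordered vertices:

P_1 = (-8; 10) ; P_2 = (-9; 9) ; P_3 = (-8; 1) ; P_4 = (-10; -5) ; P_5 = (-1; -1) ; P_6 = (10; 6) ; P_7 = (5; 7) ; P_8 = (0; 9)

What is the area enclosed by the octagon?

Σ = (18) + (63) + (50) + (5) + (4) + (40) + (45) + (72) = 297
Area = |Σ|/2 = 148.5.

148.5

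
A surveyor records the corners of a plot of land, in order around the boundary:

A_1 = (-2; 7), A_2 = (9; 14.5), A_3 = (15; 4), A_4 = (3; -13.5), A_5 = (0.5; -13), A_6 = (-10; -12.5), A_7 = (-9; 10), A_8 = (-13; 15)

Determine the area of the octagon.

467.5

Apply the shoelace formula: 2A = Σ (x_i·y_{i+1} − x_{i+1}·y_i), indices taken mod 8.
Cross-terms: -92, -181.5, -214.5, -32.25, -136.25, -212.5, -5, -61  ⇒  Σ = -935
Area = |Σ|/2 = 467.5.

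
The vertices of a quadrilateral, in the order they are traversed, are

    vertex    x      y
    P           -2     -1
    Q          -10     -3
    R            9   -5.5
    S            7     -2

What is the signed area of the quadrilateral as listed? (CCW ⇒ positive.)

43.75

Apply the surveyor's formula: 2A = Σ (x_i·y_{i+1} − x_{i+1}·y_i), indices taken mod 4.
Cross-terms: -4, 82, 20.5, -11  ⇒  Σ = 87.5
Signed area = Σ/2 = 43.75 (positive ⇒ counter-clockwise traversal).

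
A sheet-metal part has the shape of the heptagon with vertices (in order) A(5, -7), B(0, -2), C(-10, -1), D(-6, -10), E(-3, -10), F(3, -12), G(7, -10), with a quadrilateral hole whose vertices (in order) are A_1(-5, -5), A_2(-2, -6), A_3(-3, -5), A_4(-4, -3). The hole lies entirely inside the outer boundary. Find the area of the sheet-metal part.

Outer boundary:
Apply the surveyor's formula: 2A = Σ (x_i·y_{i+1} − x_{i+1}·y_i), indices taken mod 7.
A→B: (5)(-2) − (0)(-7) = -10
B→C: (0)(-1) − (-10)(-2) = -20
C→D: (-10)(-10) − (-6)(-1) = 94
D→E: (-6)(-10) − (-3)(-10) = 30
E→F: (-3)(-12) − (3)(-10) = 66
F→G: (3)(-10) − (7)(-12) = 54
G→A: (7)(-7) − (5)(-10) = 1
Σ = 215
Area = |Σ|/2 = 107.5.
Hole:
Σ = (20) + (-8) + (-11) + (5) = 6
Area = |Σ|/2 = 3.
Net area = 107.5 − 3 = 104.5.

104.5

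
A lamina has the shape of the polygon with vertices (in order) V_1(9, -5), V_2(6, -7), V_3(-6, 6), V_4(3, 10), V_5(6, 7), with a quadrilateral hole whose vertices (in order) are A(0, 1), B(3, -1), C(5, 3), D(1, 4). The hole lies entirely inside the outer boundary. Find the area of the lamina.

110

Outer boundary:
Apply the surveyor's formula: 2A = Σ (x_i·y_{i+1} − x_{i+1}·y_i), indices taken mod 5.
V_1→V_2: (9)(-7) − (6)(-5) = -33
V_2→V_3: (6)(6) − (-6)(-7) = -6
V_3→V_4: (-6)(10) − (3)(6) = -78
V_4→V_5: (3)(7) − (6)(10) = -39
V_5→V_1: (6)(-5) − (9)(7) = -93
Σ = -249
Area = |Σ|/2 = 124.5.
Hole:
Cross-terms: -3, 14, 17, 1  ⇒  Σ = 29
Area = |Σ|/2 = 14.5.
Net area = 124.5 − 14.5 = 110.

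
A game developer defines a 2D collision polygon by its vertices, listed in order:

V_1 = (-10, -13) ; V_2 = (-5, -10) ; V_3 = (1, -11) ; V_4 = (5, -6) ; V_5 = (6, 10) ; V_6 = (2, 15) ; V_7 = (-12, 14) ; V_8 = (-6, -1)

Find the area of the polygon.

Σ = (35) + (65) + (49) + (86) + (70) + (208) + (96) + (68) = 677
Area = |Σ|/2 = 338.5.

338.5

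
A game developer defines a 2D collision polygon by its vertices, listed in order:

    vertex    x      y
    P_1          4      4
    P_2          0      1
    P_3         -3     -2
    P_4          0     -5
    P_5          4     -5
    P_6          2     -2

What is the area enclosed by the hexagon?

Σ = (4) + (3) + (15) + (20) + (2) + (16) = 60
Area = |Σ|/2 = 30.

30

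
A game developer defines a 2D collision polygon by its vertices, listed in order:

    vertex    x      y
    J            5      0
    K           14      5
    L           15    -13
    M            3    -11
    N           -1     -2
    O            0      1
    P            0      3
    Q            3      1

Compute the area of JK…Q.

Σ = (25) + (-257) + (-126) + (-17) + (-1) + (0) + (-9) + (-5) = -390
Area = |Σ|/2 = 195.

195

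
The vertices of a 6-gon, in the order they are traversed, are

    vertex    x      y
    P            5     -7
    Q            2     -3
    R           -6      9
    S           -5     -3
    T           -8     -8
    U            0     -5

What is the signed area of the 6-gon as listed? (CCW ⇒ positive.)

Apply the shoelace formula: 2A = Σ (x_i·y_{i+1} − x_{i+1}·y_i), indices taken mod 6.
Cross-terms: -1, 0, 63, 16, 40, 25  ⇒  Σ = 143
Signed area = Σ/2 = 71.5 (positive ⇒ counter-clockwise traversal).

71.5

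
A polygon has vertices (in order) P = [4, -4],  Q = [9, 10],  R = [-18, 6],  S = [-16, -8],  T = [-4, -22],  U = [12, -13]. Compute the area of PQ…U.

Σ = (76) + (234) + (240) + (320) + (316) + (4) = 1190
Area = |Σ|/2 = 595.

595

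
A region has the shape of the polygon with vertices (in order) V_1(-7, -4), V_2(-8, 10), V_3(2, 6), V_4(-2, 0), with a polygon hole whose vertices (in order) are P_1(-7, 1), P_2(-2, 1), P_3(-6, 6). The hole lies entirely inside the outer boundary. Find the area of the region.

62.5

Outer boundary:
Apply the shoelace formula: 2A = Σ (x_i·y_{i+1} − x_{i+1}·y_i), indices taken mod 4.
Σ = (-102) + (-68) + (12) + (8) = -150
Area = |Σ|/2 = 75.
Hole:
Apply Gauss's area formula: 2A = Σ (x_i·y_{i+1} − x_{i+1}·y_i), indices taken mod 3.
Cross-terms: -5, -6, 36  ⇒  Σ = 25
Area = |Σ|/2 = 12.5.
Net area = 75 − 12.5 = 62.5.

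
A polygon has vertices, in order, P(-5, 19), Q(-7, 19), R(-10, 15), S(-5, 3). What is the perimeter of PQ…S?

|PQ| = √((-2)² + (0)²) = √4 = 2
|QR| = √((-3)² + (-4)²) = √25 = 5
|RS| = √((5)² + (-12)²) = √169 = 13
|SP| = √((0)² + (16)²) = √256 = 16
Perimeter = 2 + 5 + 13 + 16 = 36.

36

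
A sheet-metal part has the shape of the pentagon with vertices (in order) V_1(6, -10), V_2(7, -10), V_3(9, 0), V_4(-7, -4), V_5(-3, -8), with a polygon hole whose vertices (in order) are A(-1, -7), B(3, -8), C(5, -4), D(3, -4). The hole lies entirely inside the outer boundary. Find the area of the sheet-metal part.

81

Outer boundary:
Cross-terms: 10, 90, -36, 44, 78  ⇒  Σ = 186
Area = |Σ|/2 = 93.
Hole:
Σ = (29) + (28) + (-8) + (-25) = 24
Area = |Σ|/2 = 12.
Net area = 93 − 12 = 81.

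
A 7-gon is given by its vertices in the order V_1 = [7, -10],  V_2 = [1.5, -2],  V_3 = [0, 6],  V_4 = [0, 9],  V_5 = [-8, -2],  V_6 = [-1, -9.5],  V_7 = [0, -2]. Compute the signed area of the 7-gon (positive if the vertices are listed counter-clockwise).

86

Σ = (1) + (9) + (0) + (72) + (74) + (2) + (14) = 172
Signed area = Σ/2 = 86 (positive ⇒ counter-clockwise traversal).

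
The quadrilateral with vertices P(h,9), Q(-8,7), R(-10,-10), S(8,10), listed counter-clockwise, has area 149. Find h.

-8

Write out the shoelace sum; only the two edges meeting at P involve h:
2·Area = [(8·9 − h·10) + (h·7 − (-8)·9)] + 130
       = -3·h + 274 = 298
⇒ h = -8.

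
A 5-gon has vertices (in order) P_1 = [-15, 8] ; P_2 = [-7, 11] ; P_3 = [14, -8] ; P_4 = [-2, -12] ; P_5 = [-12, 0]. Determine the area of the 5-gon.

Apply the shoelace formula: 2A = Σ (x_i·y_{i+1} − x_{i+1}·y_i), indices taken mod 5.
P_1→P_2: (-15)(11) − (-7)(8) = -109
P_2→P_3: (-7)(-8) − (14)(11) = -98
P_3→P_4: (14)(-12) − (-2)(-8) = -184
P_4→P_5: (-2)(0) − (-12)(-12) = -144
P_5→P_1: (-12)(8) − (-15)(0) = -96
Σ = -631
Area = |Σ|/2 = 315.5.

315.5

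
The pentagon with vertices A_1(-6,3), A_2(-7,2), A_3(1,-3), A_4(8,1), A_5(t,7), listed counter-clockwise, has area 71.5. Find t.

The doubled signed area Σ (x_i y_{i+1} − x_{i+1} y_i) is linear in t.
With t=0 it equals 151; the coefficient of t is 2 (from the two edges through A_5).
So 2·t + 151 = 2·71.5 = 143 ⇒ t = -4.

-4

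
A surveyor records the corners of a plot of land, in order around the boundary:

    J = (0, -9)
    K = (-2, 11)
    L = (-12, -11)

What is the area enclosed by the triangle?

122

Apply Gauss's area formula: 2A = Σ (x_i·y_{i+1} − x_{i+1}·y_i), indices taken mod 3.
Σ = (-18) + (154) + (108) = 244
Area = |Σ|/2 = 122.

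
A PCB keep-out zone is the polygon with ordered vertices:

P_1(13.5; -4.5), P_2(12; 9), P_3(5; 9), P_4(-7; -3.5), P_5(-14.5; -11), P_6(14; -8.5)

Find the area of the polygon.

Σ = (175.5) + (63) + (45.5) + (26.25) + (277.25) + (51.75) = 639.25
Area = |Σ|/2 = 319.625.

319.625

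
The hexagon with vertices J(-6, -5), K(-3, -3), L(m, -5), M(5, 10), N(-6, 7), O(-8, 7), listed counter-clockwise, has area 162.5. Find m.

The doubled signed area Σ (x_i y_{i+1} − x_{i+1} y_i) is linear in m.
With m=0 it equals 234; the coefficient of m is 13 (from the two edges through L).
So 13·m + 234 = 2·162.5 = 325 ⇒ m = 7.

7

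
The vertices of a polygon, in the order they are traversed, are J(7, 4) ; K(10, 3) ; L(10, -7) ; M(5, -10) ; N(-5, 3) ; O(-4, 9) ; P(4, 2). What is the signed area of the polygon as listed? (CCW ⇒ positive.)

-147

Apply the surveyor's formula: 2A = Σ (x_i·y_{i+1} − x_{i+1}·y_i), indices taken mod 7.
Σ = (-19) + (-100) + (-65) + (-35) + (-33) + (-44) + (2) = -294
Signed area = Σ/2 = -147 (negative ⇒ clockwise traversal).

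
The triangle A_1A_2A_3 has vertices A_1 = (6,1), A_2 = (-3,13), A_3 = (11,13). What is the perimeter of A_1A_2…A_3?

|A_1A_2| = √((-9)² + (12)²) = √225 = 15
|A_2A_3| = √((14)² + (0)²) = √196 = 14
|A_3A_1| = √((-5)² + (-12)²) = √169 = 13
Perimeter = 15 + 14 + 13 = 42.

42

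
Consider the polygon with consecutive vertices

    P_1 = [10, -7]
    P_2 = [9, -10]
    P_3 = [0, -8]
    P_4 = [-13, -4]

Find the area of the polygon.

41

P_1→P_2: (10)(-10) − (9)(-7) = -37
P_2→P_3: (9)(-8) − (0)(-10) = -72
P_3→P_4: (0)(-4) − (-13)(-8) = -104
P_4→P_1: (-13)(-7) − (10)(-4) = 131
Σ = -82
Area = |Σ|/2 = 41.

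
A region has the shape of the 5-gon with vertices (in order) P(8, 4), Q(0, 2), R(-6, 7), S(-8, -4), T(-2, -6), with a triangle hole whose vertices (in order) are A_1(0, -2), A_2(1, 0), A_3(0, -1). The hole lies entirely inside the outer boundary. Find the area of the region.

Outer boundary:
P→Q: (8)(2) − (0)(4) = 16
Q→R: (0)(7) − (-6)(2) = 12
R→S: (-6)(-4) − (-8)(7) = 80
S→T: (-8)(-6) − (-2)(-4) = 40
T→P: (-2)(4) − (8)(-6) = 40
Σ = 188
Area = |Σ|/2 = 94.
Hole:
Apply the shoelace formula: 2A = Σ (x_i·y_{i+1} − x_{i+1}·y_i), indices taken mod 3.
Σ = (2) + (-1) + (0) = 1
Area = |Σ|/2 = 0.5.
Net area = 94 − 0.5 = 93.5.

93.5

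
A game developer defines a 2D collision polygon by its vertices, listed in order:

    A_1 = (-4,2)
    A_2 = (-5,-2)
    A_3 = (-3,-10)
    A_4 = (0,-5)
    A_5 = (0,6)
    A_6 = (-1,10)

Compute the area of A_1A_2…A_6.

60.5

Σ = (18) + (44) + (15) + (0) + (6) + (38) = 121
Area = |Σ|/2 = 60.5.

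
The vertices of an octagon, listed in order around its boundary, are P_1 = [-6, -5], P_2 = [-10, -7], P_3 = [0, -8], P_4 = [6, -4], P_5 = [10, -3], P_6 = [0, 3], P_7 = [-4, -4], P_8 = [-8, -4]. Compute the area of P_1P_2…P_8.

92

Apply the surveyor's formula: 2A = Σ (x_i·y_{i+1} − x_{i+1}·y_i), indices taken mod 8.
Cross-terms: -8, 80, 48, 22, 30, 12, -16, 16  ⇒  Σ = 184
Area = |Σ|/2 = 92.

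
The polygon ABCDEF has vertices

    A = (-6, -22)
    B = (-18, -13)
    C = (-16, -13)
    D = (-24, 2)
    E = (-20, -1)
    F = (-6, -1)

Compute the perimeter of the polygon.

74

|AB| = √((-12)² + (9)²) = √225 = 15
|BC| = √((2)² + (0)²) = √4 = 2
|CD| = √((-8)² + (15)²) = √289 = 17
|DE| = √((4)² + (-3)²) = √25 = 5
|EF| = √((14)² + (0)²) = √196 = 14
|FA| = √((0)² + (-21)²) = √441 = 21
Perimeter = 15 + 2 + 17 + 5 + 14 + 21 = 74.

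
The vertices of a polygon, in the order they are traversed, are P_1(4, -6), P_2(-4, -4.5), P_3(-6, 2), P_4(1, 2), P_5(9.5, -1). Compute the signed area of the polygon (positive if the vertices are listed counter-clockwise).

-82

Apply the shoelace formula: 2A = Σ (x_i·y_{i+1} − x_{i+1}·y_i), indices taken mod 5.
Σ = (-42) + (-35) + (-14) + (-20) + (-53) = -164
Signed area = Σ/2 = -82 (negative ⇒ clockwise traversal).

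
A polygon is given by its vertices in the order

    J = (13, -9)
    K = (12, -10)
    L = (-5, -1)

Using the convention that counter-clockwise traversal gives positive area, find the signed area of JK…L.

-13

J→K: (13)(-10) − (12)(-9) = -22
K→L: (12)(-1) − (-5)(-10) = -62
L→J: (-5)(-9) − (13)(-1) = 58
Σ = -26
Signed area = Σ/2 = -13 (negative ⇒ clockwise traversal).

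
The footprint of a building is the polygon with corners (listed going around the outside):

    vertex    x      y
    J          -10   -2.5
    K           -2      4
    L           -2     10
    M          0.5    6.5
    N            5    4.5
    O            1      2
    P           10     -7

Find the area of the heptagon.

Apply the surveyor's formula: 2A = Σ (x_i·y_{i+1} − x_{i+1}·y_i), indices taken mod 7.
Σ = (-45) + (-12) + (-18) + (-30.25) + (5.5) + (-27) + (-95) = -221.75
Area = |Σ|/2 = 110.875.

110.875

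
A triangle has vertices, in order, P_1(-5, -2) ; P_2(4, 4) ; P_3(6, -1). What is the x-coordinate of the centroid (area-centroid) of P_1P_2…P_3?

5/3

Apply the shoelace (surveyor's) formula. First the cross-terms c_i = x_i·y_{i+1} − x_{i+1}·y_i:
  -12, -28, -17  ⇒  2A = -57, A = -28.5.
Then Σ (x_i + x_{i+1})·c_i = -285, so x̄ = -285 / (6·(-28.5)) = 5/3.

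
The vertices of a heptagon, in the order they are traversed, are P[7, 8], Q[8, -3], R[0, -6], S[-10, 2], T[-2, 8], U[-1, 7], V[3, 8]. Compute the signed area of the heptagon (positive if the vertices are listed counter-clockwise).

Apply Gauss's area formula: 2A = Σ (x_i·y_{i+1} − x_{i+1}·y_i), indices taken mod 7.
Σ = (-85) + (-48) + (-60) + (-76) + (-6) + (-29) + (-32) = -336
Signed area = Σ/2 = -168 (negative ⇒ clockwise traversal).

-168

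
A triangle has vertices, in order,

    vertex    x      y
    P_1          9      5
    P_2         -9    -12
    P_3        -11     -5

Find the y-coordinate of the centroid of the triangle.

-4

Apply the shoelace formula. First the cross-terms c_i = x_i·y_{i+1} − x_{i+1}·y_i:
  -63, -87, -10  ⇒  2A = -160, A = -80.
Then Σ (y_i + y_{i+1})·c_i = 1920, so ȳ = 1920 / (6·(-80)) = -4.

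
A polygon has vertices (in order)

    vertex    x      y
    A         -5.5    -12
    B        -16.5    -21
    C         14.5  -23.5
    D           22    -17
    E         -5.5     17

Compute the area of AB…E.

Apply the shoelace (surveyor's) formula: 2A = Σ (x_i·y_{i+1} − x_{i+1}·y_i), indices taken mod 5.
A→B: (-5.5)(-21) − (-16.5)(-12) = -82.5
B→C: (-16.5)(-23.5) − (14.5)(-21) = 692.25
C→D: (14.5)(-17) − (22)(-23.5) = 270.5
D→E: (22)(17) − (-5.5)(-17) = 280.5
E→A: (-5.5)(-12) − (-5.5)(17) = 159.5
Σ = 1320.25
Area = |Σ|/2 = 660.125.

660.125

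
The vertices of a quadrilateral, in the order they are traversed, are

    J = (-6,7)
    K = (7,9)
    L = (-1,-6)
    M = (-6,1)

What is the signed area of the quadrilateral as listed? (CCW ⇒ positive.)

Σ = (-103) + (-33) + (-37) + (-36) = -209
Signed area = Σ/2 = -104.5 (negative ⇒ clockwise traversal).

-104.5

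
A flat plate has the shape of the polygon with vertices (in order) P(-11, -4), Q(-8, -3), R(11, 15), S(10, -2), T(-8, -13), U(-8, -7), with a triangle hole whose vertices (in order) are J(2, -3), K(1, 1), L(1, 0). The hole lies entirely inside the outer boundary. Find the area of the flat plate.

248

Outer boundary:
Cross-terms: 1, -87, -172, -146, -48, -45  ⇒  Σ = -497
Area = |Σ|/2 = 248.5.
Hole:
Apply Gauss's area formula: 2A = Σ (x_i·y_{i+1} − x_{i+1}·y_i), indices taken mod 3.
Σ = (5) + (-1) + (-3) = 1
Area = |Σ|/2 = 0.5.
Net area = 248.5 − 0.5 = 248.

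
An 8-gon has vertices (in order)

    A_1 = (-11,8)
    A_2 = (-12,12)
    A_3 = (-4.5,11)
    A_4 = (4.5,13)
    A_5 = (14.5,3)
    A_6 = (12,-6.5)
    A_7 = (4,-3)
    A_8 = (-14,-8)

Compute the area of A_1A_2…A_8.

405.625

Cross-terms: -36, -78, -108, -175, -130.25, -10, -74, -200  ⇒  Σ = -811.25
Area = |Σ|/2 = 405.625.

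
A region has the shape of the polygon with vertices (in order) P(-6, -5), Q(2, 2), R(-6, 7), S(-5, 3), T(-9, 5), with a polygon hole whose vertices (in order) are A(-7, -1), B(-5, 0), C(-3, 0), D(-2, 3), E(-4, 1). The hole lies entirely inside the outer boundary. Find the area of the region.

55.5

Outer boundary:
Apply the surveyor's formula: 2A = Σ (x_i·y_{i+1} − x_{i+1}·y_i), indices taken mod 5.
P→Q: (-6)(2) − (2)(-5) = -2
Q→R: (2)(7) − (-6)(2) = 26
R→S: (-6)(3) − (-5)(7) = 17
S→T: (-5)(5) − (-9)(3) = 2
T→P: (-9)(-5) − (-6)(5) = 75
Σ = 118
Area = |Σ|/2 = 59.
Hole:
Σ = (-5) + (0) + (-9) + (10) + (11) = 7
Area = |Σ|/2 = 3.5.
Net area = 59 − 3.5 = 55.5.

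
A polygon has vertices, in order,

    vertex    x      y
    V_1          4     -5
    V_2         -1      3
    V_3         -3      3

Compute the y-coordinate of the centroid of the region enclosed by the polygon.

Apply the shoelace formula. First the cross-terms c_i = x_i·y_{i+1} − x_{i+1}·y_i:
  7, 6, 3  ⇒  2A = 16, A = 8.
Then Σ (y_i + y_{i+1})·c_i = 16, so ȳ = 16 / (6·8) = 1/3.

1/3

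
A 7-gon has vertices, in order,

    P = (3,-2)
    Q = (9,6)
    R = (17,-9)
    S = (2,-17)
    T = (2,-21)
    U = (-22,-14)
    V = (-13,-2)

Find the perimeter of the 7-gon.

104

|PQ| = √((6)² + (8)²) = √100 = 10
|QR| = √((8)² + (-15)²) = √289 = 17
|RS| = √((-15)² + (-8)²) = √289 = 17
|ST| = √((0)² + (-4)²) = √16 = 4
|TU| = √((-24)² + (7)²) = √625 = 25
|UV| = √((9)² + (12)²) = √225 = 15
|VP| = √((16)² + (0)²) = √256 = 16
Perimeter = 10 + 17 + 17 + 4 + 25 + 15 + 16 = 104.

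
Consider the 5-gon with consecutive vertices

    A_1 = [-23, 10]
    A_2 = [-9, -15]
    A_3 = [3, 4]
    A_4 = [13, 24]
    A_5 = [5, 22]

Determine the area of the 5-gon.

Apply Gauss's area formula: 2A = Σ (x_i·y_{i+1} − x_{i+1}·y_i), indices taken mod 5.
Cross-terms: 435, 9, 20, 166, 556  ⇒  Σ = 1186
Area = |Σ|/2 = 593.

593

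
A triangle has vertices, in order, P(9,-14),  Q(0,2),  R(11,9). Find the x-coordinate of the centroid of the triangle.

20/3

Apply the shoelace formula. First the cross-terms c_i = x_i·y_{i+1} − x_{i+1}·y_i:
  18, -22, -235  ⇒  2A = -239, A = -119.5.
Then Σ (x_i + x_{i+1})·c_i = -4780, so x̄ = -4780 / (6·(-119.5)) = 20/3.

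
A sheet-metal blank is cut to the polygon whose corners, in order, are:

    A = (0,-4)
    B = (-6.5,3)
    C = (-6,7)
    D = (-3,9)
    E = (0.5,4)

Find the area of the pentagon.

Σ = (-26) + (-27.5) + (-33) + (-16.5) + (-2) = -105
Area = |Σ|/2 = 52.5.

52.5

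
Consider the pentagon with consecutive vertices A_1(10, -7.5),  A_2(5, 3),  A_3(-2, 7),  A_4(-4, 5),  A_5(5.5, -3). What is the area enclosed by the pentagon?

49.875

Cross-terms: 67.5, 41, 18, -15.5, -11.25  ⇒  Σ = 99.75
Area = |Σ|/2 = 49.875.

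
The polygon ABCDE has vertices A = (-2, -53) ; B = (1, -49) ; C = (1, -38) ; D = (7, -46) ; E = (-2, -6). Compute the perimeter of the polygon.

114

|AB| = √((3)² + (4)²) = √25 = 5
|BC| = √((0)² + (11)²) = √121 = 11
|CD| = √((6)² + (-8)²) = √100 = 10
|DE| = √((-9)² + (40)²) = √1681 = 41
|EA| = √((0)² + (-47)²) = √2209 = 47
Perimeter = 5 + 11 + 10 + 41 + 47 = 114.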